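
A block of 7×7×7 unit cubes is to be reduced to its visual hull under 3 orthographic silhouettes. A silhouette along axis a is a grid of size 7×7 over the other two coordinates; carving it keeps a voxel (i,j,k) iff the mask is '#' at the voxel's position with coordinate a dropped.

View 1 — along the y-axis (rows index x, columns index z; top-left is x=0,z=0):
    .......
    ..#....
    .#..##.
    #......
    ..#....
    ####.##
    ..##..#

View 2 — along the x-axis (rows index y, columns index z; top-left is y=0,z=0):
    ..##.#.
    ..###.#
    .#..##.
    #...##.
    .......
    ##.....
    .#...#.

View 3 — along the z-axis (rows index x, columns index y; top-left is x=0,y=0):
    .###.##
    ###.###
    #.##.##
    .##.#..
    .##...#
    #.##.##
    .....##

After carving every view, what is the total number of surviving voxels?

full grid |V| = 343
carve view 1 (along y, XZ-mask fill 15/49): 105 voxels remain
carve view 2 (along x, YZ-mask fill 17/49): 35 voxels remain
carve view 3 (along z, XY-mask fill 29/49): 23 voxels remain

remaining voxels: 23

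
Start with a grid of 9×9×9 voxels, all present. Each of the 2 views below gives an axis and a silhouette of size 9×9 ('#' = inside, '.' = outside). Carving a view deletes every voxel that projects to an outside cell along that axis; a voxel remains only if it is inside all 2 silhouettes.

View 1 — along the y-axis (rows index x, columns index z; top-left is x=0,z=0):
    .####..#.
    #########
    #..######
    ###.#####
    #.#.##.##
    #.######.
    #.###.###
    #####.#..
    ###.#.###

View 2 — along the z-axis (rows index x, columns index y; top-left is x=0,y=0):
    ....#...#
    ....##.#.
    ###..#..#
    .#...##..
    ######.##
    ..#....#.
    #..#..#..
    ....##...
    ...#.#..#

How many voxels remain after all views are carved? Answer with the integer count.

full grid |V| = 729
V1 y: intersect with XZ mask (62 set) -- 558 left
V2 z: intersect with XY mask (31 set) -- 212 left

212 voxels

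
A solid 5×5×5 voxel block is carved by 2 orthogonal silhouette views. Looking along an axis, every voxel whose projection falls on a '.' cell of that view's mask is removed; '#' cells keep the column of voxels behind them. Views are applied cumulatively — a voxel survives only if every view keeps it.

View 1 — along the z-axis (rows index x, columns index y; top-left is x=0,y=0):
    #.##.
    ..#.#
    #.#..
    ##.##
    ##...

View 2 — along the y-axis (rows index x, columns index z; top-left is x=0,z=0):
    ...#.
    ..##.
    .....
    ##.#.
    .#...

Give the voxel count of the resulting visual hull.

start: 5×5×5 = 125 voxels
after view 1 [z-axis, 13 of 25 cells solid] → remaining = 65
after view 2 [y-axis, 7 of 25 cells solid] → remaining = 21

|visual hull| = 21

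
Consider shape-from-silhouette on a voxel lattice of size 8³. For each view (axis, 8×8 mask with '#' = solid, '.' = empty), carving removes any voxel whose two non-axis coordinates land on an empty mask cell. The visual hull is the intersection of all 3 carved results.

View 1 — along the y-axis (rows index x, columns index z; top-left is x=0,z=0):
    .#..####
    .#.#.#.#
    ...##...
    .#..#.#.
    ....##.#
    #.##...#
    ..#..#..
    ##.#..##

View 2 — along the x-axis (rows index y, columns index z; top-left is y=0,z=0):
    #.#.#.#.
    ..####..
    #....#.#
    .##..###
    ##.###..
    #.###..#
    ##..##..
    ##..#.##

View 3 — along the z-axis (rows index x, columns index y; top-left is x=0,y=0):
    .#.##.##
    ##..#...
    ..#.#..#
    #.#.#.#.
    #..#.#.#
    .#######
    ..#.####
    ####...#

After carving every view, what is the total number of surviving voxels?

remaining voxels: 68

initial block: 8^3 = 512
[1] y-view keeps 28 columns → grid now 224
[2] x-view keeps 35 columns → grid now 121
[3] z-view keeps 36 columns → grid now 68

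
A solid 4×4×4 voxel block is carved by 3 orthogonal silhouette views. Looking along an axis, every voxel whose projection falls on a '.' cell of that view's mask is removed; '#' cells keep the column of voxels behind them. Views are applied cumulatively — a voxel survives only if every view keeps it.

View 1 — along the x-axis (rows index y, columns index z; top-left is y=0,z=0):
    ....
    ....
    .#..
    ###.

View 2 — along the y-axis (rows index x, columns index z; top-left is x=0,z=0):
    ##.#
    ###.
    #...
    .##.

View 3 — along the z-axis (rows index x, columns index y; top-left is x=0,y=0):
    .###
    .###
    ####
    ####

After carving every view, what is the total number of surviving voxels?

11 voxels

start: 4×4×4 = 64 voxels
  1. axis=0 (YZ plane), |mask|=4  ⇒  voxels=16
  2. axis=1 (XZ plane), |mask|=9  ⇒  voxels=11
  3. axis=2 (XY plane), |mask|=14  ⇒  voxels=11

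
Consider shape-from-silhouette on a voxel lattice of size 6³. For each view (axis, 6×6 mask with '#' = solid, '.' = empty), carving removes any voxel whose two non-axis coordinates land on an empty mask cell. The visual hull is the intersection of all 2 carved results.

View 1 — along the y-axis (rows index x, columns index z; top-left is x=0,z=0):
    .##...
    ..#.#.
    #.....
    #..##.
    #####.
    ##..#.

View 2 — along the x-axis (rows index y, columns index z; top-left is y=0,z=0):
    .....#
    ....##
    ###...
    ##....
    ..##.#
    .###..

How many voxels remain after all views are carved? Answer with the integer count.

remaining voxels: 34

full grid |V| = 216
  1. axis=1 (XZ plane), |mask|=16  ⇒  voxels=96
  2. axis=0 (YZ plane), |mask|=14  ⇒  voxels=34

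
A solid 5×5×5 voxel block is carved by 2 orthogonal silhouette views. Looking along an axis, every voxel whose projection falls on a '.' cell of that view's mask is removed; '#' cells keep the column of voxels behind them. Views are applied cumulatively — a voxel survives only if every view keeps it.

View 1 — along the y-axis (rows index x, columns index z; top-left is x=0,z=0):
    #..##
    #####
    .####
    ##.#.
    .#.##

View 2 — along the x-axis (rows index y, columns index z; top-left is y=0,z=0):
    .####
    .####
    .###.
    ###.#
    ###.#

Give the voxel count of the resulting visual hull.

|visual hull| = 67

initial block: 5^3 = 125
step 1: project along y, AND mask (18/25) → |grid| = 90
step 2: project along x, AND mask (19/25) → |grid| = 67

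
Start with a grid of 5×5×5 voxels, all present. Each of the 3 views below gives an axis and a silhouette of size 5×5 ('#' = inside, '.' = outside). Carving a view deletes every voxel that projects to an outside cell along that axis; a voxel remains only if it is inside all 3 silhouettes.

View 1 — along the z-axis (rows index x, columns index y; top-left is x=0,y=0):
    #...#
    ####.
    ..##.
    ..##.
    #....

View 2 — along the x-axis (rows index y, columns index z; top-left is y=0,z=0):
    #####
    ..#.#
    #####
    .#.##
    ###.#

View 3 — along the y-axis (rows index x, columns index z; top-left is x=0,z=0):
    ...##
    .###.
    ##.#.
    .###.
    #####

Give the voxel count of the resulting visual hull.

remaining voxels: 27

initial block: 5^3 = 125
after view 1 [z-axis, 11 of 25 cells solid] → remaining = 55
after view 2 [x-axis, 19 of 25 cells solid] → remaining = 45
after view 3 [y-axis, 16 of 25 cells solid] → remaining = 27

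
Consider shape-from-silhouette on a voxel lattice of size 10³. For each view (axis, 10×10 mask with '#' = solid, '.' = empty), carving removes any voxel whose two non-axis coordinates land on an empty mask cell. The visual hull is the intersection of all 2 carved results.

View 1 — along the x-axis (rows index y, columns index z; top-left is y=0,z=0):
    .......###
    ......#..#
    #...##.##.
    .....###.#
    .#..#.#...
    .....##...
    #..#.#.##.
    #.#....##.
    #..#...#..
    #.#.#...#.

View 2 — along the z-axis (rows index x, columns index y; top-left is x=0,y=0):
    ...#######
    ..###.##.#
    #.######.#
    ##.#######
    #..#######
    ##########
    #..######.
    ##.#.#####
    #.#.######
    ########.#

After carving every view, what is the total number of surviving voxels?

|visual hull| = 285

start: 10×10×10 = 1000 voxels
V1 x: intersect with YZ mask (35 set) -- 350 left
V2 z: intersect with XY mask (80 set) -- 285 left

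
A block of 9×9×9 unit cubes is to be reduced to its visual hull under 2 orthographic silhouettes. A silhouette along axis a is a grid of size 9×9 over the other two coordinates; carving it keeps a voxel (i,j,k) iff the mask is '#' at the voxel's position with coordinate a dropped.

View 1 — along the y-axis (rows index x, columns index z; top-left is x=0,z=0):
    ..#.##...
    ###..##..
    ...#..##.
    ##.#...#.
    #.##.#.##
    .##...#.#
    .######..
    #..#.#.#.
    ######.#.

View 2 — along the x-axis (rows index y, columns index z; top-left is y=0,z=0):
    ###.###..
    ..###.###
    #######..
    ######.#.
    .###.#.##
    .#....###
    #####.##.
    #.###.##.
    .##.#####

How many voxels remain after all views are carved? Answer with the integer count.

remaining voxels: 266

initial block: 9^3 = 729
  1. axis=1 (XZ plane), |mask|=42  ⇒  voxels=378
  2. axis=0 (YZ plane), |mask|=56  ⇒  voxels=266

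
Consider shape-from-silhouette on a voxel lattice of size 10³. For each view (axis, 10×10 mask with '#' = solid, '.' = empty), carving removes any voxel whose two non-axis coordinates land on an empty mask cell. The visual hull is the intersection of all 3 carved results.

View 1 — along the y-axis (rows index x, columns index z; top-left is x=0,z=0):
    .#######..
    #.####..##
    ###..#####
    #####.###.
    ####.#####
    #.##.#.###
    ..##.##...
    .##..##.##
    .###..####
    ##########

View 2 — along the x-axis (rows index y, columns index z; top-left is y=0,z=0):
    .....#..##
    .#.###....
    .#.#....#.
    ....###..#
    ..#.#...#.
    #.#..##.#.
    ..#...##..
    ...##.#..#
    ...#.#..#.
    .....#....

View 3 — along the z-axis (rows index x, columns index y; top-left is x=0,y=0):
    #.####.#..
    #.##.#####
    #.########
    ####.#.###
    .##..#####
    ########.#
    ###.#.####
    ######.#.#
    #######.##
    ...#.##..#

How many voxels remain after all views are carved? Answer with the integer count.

179 voxels

initial block: 10^3 = 1000
step 1: project along y, AND mask (73/100) → |grid| = 730
step 2: project along x, AND mask (33/100) → |grid| = 246
step 3: project along z, AND mask (76/100) → |grid| = 179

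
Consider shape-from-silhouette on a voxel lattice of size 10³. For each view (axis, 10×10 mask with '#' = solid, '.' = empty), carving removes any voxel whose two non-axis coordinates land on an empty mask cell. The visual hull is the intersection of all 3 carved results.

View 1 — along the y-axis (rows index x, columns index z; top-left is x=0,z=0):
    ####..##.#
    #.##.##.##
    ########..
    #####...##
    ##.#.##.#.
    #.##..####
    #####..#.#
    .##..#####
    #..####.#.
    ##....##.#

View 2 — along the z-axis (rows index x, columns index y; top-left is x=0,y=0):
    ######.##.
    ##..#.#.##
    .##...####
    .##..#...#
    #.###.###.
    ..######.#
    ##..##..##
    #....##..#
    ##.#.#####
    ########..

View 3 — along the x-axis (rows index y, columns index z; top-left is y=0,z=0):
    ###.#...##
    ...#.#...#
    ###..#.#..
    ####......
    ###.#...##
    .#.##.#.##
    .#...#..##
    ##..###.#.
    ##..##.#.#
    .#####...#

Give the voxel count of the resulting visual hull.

initial block: 10^3 = 1000
  1. axis=1 (XZ plane), |mask|=67  ⇒  voxels=670
  2. axis=2 (XY plane), |mask|=64  ⇒  voxels=423
  3. axis=0 (YZ plane), |mask|=52  ⇒  voxels=220

remaining voxels: 220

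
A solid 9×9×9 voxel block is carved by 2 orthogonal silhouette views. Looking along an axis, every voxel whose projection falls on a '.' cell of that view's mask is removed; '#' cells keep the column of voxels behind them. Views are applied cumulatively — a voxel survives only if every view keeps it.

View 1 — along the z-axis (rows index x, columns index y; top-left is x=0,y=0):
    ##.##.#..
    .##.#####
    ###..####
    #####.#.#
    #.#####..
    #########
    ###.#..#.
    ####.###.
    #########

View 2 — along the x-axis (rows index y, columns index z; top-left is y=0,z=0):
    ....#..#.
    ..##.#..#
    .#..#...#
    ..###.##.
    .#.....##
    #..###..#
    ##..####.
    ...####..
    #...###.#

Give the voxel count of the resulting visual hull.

full grid |V| = 729
  1. axis=2 (XY plane), |mask|=62  ⇒  voxels=558
  2. axis=0 (YZ plane), |mask|=37  ⇒  voxels=250

|visual hull| = 250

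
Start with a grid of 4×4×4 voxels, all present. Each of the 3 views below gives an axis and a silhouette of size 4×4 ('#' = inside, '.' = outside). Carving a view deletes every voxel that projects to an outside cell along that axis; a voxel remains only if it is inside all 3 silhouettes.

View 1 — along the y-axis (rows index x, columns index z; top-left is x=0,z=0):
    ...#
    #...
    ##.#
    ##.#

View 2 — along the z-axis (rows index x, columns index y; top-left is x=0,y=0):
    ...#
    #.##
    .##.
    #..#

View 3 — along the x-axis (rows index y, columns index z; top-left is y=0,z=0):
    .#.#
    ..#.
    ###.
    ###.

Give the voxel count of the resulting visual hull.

full grid |V| = 64
after view 1 [y-axis, 8 of 16 cells solid] → remaining = 32
after view 2 [z-axis, 8 of 16 cells solid] → remaining = 16
after view 3 [x-axis, 9 of 16 cells solid] → remaining = 8

voxel count = 8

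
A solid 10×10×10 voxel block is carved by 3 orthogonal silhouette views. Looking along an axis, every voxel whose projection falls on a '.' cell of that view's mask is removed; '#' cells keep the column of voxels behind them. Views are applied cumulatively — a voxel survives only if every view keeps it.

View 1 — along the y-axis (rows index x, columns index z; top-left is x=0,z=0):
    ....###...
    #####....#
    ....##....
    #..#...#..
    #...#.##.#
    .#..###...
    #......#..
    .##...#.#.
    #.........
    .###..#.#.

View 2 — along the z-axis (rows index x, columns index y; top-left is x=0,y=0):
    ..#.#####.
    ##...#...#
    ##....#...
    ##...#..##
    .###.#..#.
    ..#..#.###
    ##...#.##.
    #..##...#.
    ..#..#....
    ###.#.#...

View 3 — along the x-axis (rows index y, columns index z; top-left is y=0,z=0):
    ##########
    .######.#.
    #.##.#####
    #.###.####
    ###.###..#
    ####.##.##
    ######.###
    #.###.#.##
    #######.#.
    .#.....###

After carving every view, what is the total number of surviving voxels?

remaining voxels: 117

before carving: 1000 voxels (10×10×10)
[1] y-view keeps 35 columns → grid now 350
[2] z-view keeps 44 columns → grid now 161
[3] x-view keeps 76 columns → grid now 117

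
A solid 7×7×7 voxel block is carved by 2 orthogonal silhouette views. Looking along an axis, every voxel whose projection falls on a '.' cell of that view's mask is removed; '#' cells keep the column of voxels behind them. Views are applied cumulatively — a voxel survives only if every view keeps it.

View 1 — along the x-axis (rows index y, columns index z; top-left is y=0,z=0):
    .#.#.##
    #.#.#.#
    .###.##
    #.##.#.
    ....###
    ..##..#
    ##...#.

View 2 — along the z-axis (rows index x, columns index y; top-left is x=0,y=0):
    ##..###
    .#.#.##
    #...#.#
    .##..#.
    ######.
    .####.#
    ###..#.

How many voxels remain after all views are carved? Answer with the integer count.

before carving: 343 voxels (7×7×7)
  1. axis=0 (YZ plane), |mask|=26  ⇒  voxels=182
  2. axis=2 (XY plane), |mask|=30  ⇒  voxels=111

111 voxels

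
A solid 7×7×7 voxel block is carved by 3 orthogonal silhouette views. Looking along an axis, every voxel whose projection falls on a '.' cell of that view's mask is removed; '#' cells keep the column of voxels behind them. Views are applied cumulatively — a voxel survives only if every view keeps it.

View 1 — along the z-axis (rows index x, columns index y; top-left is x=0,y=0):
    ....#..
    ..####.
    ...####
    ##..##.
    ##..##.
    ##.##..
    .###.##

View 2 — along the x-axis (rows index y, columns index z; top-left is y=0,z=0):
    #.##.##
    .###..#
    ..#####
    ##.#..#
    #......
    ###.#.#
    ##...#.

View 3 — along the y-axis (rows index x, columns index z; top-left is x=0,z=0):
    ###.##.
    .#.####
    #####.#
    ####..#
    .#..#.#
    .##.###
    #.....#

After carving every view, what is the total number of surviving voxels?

start: 7×7×7 = 343 voxels
step 1: project along z, AND mask (26/49) → |grid| = 182
step 2: project along x, AND mask (27/49) → |grid| = 94
step 3: project along y, AND mask (31/49) → |grid| = 57

remaining voxels: 57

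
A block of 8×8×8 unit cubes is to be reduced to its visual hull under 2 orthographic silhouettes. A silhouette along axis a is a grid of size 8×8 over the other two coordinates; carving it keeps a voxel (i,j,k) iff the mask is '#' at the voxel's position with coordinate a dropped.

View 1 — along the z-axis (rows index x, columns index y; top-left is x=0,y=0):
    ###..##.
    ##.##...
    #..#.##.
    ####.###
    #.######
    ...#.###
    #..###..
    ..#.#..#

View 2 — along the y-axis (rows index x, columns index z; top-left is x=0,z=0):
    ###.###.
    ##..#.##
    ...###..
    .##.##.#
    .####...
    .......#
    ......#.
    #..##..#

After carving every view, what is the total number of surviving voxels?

voxel count = 145

initial block: 8^3 = 512
  1. axis=2 (XY plane), |mask|=38  ⇒  voxels=304
  2. axis=1 (XZ plane), |mask|=29  ⇒  voxels=145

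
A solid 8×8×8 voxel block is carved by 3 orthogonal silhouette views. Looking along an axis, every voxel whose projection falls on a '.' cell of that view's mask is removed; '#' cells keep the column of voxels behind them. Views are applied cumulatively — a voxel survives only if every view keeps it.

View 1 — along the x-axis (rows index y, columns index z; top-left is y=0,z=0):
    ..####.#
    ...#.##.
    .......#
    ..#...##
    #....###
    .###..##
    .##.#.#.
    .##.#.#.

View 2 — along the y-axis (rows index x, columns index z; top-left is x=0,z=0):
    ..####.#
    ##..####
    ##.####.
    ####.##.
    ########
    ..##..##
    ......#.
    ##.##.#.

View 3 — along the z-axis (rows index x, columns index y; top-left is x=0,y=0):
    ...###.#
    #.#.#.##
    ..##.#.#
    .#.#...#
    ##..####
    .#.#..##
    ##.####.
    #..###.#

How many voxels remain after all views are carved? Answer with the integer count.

start: 8×8×8 = 512 voxels
step 1: project along x, AND mask (29/64) → |grid| = 232
step 2: project along y, AND mask (41/64) → |grid| = 150
step 3: project along z, AND mask (37/64) → |grid| = 88

remaining voxels: 88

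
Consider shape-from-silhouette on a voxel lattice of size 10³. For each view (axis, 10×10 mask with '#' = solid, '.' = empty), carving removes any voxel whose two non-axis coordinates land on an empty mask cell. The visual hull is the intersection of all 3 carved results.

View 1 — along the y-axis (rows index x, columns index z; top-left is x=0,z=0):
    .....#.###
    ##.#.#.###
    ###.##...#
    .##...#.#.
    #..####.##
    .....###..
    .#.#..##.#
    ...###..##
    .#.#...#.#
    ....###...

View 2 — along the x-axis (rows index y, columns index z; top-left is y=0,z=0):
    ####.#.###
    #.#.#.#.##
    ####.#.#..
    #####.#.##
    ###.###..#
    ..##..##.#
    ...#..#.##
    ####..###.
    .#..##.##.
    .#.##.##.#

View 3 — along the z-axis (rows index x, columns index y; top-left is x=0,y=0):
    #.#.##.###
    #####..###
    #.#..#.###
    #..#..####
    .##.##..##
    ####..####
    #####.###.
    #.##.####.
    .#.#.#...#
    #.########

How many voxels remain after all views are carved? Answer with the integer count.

remaining voxels: 197

before carving: 1000 voxels (10×10×10)
  1. axis=1 (XZ plane), |mask|=48  ⇒  voxels=480
  2. axis=0 (YZ plane), |mask|=62  ⇒  voxels=294
  3. axis=2 (XY plane), |mask|=69  ⇒  voxels=197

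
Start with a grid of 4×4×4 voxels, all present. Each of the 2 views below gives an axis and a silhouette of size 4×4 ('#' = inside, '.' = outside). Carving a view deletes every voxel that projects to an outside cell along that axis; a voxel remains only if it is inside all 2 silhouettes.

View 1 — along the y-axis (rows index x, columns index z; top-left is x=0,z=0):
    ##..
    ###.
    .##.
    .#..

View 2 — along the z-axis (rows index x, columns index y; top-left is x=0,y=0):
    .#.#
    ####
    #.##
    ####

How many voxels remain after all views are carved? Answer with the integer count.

remaining voxels: 26

full grid |V| = 64
[1] y-view keeps 8 columns → grid now 32
[2] z-view keeps 13 columns → grid now 26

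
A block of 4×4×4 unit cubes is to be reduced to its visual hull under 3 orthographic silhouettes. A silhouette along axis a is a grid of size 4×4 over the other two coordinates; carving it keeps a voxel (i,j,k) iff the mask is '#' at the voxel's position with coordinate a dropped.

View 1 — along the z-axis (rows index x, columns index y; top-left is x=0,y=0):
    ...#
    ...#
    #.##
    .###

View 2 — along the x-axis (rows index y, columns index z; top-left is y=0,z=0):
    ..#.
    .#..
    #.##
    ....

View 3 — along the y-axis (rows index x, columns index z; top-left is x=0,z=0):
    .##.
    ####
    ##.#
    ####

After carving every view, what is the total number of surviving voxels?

initial block: 4^3 = 64
carve view 1 (along z, XY-mask fill 8/16): 32 voxels remain
carve view 2 (along x, YZ-mask fill 5/16): 8 voxels remain
carve view 3 (along y, XZ-mask fill 13/16): 6 voxels remain

|visual hull| = 6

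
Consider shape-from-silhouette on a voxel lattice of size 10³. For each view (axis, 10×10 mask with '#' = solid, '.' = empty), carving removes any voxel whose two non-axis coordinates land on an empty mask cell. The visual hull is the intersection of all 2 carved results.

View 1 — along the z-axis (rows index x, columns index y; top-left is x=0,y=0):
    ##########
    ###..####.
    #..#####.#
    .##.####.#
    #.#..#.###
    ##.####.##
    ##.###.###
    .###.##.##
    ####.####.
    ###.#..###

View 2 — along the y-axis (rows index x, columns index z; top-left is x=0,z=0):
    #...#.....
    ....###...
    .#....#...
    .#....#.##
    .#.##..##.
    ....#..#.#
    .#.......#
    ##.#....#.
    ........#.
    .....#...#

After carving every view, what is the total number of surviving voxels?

initial block: 10^3 = 1000
step 1: project along z, AND mask (75/100) → |grid| = 750
step 2: project along y, AND mask (28/100) → |grid| = 203

203 voxels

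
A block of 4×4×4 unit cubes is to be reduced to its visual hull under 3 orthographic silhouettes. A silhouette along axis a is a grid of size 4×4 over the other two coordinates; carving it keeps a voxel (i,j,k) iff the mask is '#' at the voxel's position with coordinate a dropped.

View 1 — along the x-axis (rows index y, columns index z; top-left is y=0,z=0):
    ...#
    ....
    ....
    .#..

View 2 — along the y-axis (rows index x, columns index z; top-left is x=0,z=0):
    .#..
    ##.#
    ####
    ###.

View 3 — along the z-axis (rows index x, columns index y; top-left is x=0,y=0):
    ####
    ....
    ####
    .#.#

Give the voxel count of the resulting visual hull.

voxel count = 4

initial block: 4^3 = 64
  1. axis=0 (YZ plane), |mask|=2  ⇒  voxels=8
  2. axis=1 (XZ plane), |mask|=11  ⇒  voxels=6
  3. axis=2 (XY plane), |mask|=10  ⇒  voxels=4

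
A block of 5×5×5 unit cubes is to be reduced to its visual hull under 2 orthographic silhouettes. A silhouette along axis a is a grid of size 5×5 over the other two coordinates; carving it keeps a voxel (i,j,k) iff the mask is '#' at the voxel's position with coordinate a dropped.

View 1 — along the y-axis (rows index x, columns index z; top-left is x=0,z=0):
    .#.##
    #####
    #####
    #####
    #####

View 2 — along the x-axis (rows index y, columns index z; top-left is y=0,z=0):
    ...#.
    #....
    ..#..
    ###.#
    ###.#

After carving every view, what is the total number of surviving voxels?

|visual hull| = 49

full grid |V| = 125
step 1: project along y, AND mask (23/25) → |grid| = 115
step 2: project along x, AND mask (11/25) → |grid| = 49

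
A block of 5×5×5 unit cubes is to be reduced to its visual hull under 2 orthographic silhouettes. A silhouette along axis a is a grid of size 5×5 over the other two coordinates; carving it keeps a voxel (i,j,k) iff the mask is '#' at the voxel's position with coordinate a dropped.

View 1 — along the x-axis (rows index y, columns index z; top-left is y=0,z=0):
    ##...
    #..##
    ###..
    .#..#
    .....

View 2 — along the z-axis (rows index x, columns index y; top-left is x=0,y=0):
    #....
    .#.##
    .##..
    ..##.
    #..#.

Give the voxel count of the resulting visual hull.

22 voxels

start: 5×5×5 = 125 voxels
carve view 1 (along x, YZ-mask fill 10/25): 50 voxels remain
carve view 2 (along z, XY-mask fill 10/25): 22 voxels remain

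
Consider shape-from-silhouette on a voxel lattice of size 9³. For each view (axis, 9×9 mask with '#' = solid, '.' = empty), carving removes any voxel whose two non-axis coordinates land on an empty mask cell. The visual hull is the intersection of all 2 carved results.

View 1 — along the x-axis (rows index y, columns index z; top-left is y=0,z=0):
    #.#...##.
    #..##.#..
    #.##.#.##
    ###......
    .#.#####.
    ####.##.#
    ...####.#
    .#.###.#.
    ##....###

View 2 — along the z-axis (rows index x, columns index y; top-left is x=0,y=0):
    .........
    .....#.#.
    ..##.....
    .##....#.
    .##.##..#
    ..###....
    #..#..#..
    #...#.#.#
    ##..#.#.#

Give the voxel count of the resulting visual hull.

remaining voxels: 135

before carving: 729 voxels (9×9×9)
[1] x-view keeps 45 columns → grid now 405
[2] z-view keeps 27 columns → grid now 135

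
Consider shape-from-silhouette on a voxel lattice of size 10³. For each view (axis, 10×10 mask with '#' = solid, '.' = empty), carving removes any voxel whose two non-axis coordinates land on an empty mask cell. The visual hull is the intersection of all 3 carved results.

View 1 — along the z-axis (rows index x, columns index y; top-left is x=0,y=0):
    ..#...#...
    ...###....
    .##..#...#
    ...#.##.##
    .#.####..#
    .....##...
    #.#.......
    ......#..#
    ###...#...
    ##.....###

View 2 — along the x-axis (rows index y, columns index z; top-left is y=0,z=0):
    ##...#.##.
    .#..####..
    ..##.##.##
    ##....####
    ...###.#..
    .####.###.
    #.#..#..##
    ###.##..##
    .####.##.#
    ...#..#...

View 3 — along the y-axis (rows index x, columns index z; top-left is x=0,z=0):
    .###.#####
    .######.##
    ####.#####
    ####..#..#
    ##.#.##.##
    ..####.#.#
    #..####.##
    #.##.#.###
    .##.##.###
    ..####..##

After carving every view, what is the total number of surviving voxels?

130 voxels

before carving: 1000 voxels (10×10×10)
[1] z-view keeps 35 columns → grid now 350
[2] x-view keeps 54 columns → grid now 181
[3] y-view keeps 71 columns → grid now 130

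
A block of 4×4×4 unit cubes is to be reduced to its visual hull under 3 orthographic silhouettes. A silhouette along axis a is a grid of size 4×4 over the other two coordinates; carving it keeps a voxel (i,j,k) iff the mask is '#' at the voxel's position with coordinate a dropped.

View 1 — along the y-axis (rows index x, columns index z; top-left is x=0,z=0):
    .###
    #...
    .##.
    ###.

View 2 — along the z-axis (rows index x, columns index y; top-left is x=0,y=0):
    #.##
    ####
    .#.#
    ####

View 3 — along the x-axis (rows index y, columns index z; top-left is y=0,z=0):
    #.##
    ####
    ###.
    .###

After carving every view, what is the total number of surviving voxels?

|visual hull| = 24

full grid |V| = 64
after view 1 [y-axis, 9 of 16 cells solid] → remaining = 36
after view 2 [z-axis, 13 of 16 cells solid] → remaining = 29
after view 3 [x-axis, 13 of 16 cells solid] → remaining = 24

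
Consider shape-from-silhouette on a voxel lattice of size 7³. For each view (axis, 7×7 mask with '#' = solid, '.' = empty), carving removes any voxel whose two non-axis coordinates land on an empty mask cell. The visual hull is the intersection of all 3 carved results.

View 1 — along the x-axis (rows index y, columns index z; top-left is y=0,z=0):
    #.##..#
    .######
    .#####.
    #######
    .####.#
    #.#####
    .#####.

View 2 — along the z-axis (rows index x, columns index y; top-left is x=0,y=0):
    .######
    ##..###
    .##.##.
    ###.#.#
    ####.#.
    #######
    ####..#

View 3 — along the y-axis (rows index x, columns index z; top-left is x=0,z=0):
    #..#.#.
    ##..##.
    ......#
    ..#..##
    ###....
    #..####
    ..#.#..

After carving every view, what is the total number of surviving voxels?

start: 7×7×7 = 343 voxels
step 1: project along x, AND mask (38/49) → |grid| = 266
step 2: project along z, AND mask (37/49) → |grid| = 200
step 3: project along y, AND mask (21/49) → |grid| = 85

|visual hull| = 85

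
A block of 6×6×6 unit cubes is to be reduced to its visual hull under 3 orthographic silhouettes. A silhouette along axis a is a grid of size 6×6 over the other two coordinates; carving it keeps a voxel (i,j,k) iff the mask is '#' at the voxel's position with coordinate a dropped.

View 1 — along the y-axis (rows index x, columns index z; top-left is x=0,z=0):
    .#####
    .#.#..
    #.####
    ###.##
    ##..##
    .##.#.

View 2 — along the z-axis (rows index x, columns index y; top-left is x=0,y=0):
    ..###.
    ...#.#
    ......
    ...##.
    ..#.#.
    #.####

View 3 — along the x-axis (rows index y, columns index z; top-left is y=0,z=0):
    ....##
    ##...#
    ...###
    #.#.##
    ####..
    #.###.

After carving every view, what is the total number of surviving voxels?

initial block: 6^3 = 216
carve view 1 (along y, XZ-mask fill 24/36): 144 voxels remain
carve view 2 (along z, XY-mask fill 14/36): 52 voxels remain
carve view 3 (along x, YZ-mask fill 20/36): 29 voxels remain

remaining voxels: 29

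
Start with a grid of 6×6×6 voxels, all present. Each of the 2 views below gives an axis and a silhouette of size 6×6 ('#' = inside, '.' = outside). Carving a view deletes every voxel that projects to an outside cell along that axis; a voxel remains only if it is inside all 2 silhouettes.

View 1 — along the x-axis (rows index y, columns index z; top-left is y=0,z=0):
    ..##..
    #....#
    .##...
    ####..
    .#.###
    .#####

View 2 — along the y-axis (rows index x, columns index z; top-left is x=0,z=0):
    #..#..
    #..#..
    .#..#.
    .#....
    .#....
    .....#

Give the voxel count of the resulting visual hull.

29 voxels

initial block: 6^3 = 216
step 1: project along x, AND mask (19/36) → |grid| = 114
step 2: project along y, AND mask (9/36) → |grid| = 29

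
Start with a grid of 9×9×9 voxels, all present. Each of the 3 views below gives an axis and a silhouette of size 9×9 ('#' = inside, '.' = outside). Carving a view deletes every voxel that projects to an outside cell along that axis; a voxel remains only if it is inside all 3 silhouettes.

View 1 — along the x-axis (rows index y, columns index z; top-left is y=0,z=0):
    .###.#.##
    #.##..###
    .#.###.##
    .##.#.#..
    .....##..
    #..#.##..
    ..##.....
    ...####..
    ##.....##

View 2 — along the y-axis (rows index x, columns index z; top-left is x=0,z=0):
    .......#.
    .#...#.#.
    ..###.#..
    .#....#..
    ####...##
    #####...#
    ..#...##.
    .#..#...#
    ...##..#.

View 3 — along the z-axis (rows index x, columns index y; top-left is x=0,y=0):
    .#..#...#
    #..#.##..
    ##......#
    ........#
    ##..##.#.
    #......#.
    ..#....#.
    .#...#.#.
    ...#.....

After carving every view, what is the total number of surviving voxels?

initial block: 9^3 = 729
  1. axis=0 (YZ plane), |mask|=38  ⇒  voxels=342
  2. axis=1 (XZ plane), |mask|=31  ⇒  voxels=130
  3. axis=2 (XY plane), |mask|=24  ⇒  voxels=37

remaining voxels: 37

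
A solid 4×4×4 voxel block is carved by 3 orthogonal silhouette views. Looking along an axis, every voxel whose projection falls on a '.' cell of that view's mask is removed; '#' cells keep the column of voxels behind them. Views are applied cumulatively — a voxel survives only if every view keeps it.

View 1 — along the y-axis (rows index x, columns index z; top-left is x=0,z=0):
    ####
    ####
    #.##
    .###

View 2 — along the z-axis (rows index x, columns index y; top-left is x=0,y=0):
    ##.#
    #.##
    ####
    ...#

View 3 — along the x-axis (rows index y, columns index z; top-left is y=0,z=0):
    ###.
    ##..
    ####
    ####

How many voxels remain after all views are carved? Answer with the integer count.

start: 4×4×4 = 64 voxels
V1 y: intersect with XZ mask (14 set) -- 56 left
V2 z: intersect with XY mask (11 set) -- 39 left
V3 x: intersect with YZ mask (13 set) -- 32 left

voxel count = 32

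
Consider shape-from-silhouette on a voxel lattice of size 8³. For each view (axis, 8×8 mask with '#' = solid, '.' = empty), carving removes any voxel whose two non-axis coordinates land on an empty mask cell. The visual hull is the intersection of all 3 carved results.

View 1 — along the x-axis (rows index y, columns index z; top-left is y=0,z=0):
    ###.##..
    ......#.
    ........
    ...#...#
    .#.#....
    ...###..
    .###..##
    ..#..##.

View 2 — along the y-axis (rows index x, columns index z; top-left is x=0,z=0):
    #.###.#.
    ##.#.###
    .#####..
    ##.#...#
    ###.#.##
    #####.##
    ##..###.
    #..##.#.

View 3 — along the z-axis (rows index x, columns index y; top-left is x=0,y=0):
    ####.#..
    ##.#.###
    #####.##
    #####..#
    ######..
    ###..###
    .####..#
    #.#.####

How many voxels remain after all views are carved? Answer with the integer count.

voxel count = 73

before carving: 512 voxels (8×8×8)
step 1: project along x, AND mask (21/64) → |grid| = 168
step 2: project along y, AND mask (42/64) → |grid| = 108
step 3: project along z, AND mask (47/64) → |grid| = 73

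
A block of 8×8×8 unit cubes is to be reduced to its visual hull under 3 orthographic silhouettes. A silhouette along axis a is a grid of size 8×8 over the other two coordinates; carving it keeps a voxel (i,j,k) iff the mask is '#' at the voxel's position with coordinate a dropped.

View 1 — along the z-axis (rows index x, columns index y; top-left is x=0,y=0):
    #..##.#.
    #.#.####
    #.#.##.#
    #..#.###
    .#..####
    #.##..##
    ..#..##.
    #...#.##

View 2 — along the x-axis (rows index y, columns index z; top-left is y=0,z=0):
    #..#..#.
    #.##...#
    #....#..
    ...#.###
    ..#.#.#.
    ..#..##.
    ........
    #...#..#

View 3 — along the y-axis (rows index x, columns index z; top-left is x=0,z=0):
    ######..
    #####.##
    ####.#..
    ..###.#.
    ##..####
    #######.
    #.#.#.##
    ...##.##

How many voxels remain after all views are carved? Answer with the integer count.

61 voxels

full grid |V| = 512
step 1: project along z, AND mask (37/64) → |grid| = 296
step 2: project along x, AND mask (22/64) → |grid| = 90
step 3: project along y, AND mask (44/64) → |grid| = 61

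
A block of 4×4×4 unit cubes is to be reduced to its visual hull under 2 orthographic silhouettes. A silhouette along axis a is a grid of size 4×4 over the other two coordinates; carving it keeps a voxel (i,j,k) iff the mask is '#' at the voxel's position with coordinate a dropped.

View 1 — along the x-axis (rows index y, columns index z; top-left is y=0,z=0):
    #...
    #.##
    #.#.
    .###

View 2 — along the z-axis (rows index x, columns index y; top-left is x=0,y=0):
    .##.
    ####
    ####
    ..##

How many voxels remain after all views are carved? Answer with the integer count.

full grid |V| = 64
carve view 1 (along x, YZ-mask fill 9/16): 36 voxels remain
carve view 2 (along z, XY-mask fill 12/16): 28 voxels remain

28 voxels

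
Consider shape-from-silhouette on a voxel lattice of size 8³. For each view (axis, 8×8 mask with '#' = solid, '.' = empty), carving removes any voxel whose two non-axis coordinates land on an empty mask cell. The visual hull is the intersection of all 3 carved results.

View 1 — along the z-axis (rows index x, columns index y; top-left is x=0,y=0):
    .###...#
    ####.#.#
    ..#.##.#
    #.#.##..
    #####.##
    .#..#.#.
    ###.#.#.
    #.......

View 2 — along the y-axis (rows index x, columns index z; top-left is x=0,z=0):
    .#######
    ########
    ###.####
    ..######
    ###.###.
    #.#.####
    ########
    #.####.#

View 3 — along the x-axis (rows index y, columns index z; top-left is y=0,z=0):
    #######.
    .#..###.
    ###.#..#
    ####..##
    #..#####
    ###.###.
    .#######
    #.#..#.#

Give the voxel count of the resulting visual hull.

start: 8×8×8 = 512 voxels
step 1: project along z, AND mask (34/64) → |grid| = 272
step 2: project along y, AND mask (54/64) → |grid| = 234
step 3: project along x, AND mask (45/64) → |grid| = 162

|visual hull| = 162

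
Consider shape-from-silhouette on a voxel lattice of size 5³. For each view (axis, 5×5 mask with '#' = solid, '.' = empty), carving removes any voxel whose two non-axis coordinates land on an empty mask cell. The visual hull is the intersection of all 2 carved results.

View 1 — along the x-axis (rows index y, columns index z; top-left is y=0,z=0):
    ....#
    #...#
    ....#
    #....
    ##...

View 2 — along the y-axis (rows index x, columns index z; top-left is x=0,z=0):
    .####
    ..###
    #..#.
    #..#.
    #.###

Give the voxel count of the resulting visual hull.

remaining voxels: 19

before carving: 125 voxels (5×5×5)
step 1: project along x, AND mask (7/25) → |grid| = 35
step 2: project along y, AND mask (15/25) → |grid| = 19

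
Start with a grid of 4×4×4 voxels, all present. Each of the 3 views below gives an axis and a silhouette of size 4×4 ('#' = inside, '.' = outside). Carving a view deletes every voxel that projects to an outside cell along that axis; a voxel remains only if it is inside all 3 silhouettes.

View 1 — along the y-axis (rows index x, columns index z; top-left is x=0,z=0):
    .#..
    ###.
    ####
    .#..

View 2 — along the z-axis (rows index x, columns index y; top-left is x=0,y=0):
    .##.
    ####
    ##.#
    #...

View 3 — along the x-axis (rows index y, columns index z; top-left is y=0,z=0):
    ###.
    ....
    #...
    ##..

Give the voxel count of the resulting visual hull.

voxel count = 12

full grid |V| = 64
carve view 1 (along y, XZ-mask fill 9/16): 36 voxels remain
carve view 2 (along z, XY-mask fill 10/16): 27 voxels remain
carve view 3 (along x, YZ-mask fill 6/16): 12 voxels remain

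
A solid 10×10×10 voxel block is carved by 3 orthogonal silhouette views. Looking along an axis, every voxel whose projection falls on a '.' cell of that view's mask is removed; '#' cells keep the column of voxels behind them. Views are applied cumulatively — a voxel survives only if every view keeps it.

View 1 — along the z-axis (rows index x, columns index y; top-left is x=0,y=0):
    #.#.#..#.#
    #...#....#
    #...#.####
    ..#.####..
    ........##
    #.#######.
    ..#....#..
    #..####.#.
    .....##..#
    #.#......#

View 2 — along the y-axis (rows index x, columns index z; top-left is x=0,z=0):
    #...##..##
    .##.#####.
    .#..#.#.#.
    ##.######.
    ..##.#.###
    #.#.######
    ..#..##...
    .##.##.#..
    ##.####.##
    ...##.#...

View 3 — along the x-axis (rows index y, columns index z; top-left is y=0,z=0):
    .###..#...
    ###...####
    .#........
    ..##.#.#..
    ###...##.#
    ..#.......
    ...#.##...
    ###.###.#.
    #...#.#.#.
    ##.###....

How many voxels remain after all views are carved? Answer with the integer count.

voxel count = 99

initial block: 10^3 = 1000
[1] z-view keeps 43 columns → grid now 430
[2] y-view keeps 57 columns → grid now 255
[3] x-view keeps 42 columns → grid now 99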